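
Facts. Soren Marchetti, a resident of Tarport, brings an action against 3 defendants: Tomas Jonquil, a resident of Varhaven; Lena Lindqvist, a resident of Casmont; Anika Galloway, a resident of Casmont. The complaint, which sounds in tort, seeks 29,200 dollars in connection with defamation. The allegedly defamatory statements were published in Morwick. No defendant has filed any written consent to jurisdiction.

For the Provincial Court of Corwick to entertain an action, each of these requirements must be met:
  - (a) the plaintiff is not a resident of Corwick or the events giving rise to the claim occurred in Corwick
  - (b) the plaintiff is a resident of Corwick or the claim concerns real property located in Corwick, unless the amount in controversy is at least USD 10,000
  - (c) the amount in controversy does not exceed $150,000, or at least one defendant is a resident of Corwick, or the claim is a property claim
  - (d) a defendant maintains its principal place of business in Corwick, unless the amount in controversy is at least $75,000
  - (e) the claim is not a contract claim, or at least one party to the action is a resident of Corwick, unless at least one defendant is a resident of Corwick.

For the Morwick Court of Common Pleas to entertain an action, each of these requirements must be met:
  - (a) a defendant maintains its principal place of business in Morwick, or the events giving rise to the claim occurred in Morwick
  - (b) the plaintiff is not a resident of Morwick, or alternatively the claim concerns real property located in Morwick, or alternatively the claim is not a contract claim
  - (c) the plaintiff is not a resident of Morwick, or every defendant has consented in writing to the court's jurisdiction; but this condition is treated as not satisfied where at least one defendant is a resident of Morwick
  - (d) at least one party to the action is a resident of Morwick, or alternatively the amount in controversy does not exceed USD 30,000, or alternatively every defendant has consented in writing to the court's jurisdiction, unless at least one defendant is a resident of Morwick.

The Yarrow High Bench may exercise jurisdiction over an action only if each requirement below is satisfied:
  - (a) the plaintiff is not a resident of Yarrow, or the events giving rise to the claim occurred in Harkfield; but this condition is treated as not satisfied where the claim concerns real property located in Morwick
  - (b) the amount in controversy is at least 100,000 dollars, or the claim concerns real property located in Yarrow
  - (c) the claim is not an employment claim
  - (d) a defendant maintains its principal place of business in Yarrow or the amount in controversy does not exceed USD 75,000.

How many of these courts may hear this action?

The Provincial Court of Corwick:
  (a) The plaintiff resides in Tarport, which is not Corwick — that alternative is enough. Met.
  (b) The plaintiff resides in Tarport, not Corwick; the claim does not concern real property — none of the alternatives is met. But the amount in controversy is USD 29,200, which meets the USD 10,000 floor, and the 'unless' clause therefore excuses the requirement. Satisfied.
  (c) The amount in controversy is 29,200 dollars, within the $150,000 ceiling, which satisfies one of the alternatives. Met.
  (d) No defendant is a corporation. Nor does the 'unless' clause help: the amount in controversy is USD 29,200, below the $75,000 floor. Condition not met.
  (e) The claim is a tort claim, not a contract claim — that alternative is enough. Met.
  → The court lacks jurisdiction.
The Morwick Court of Common Pleas:
  (a) The operative events occurred in Morwick, so this disjunct is met. Condition met.
  (b) The plaintiff resides in Tarport, which is not Morwick — that alternative is enough. Condition met.
  (c) The plaintiff resides in Tarport, which is not Morwick, so this disjunct is met. The carve-out does not apply: no defendant resides in Morwick (they reside in Varhaven, Casmont, Casmont). Satisfied.
  (d) The amount in controversy is 29,200 dollars, within the USD 30,000 ceiling — that alternative is enough. Condition met.
  → Jurisdiction lies.
The Yarrow High Bench:
  (a) The plaintiff resides in Tarport, which is not Yarrow, which satisfies one of the alternatives. The carve-out does not apply: the claim does not concern real property. Met.
  (b) The amount in controversy is $29,200, below the USD 100,000 floor; the claim does not concern real property — no alternative holds. Condition not met.
  (c) The claim is a tort claim, not an employment claim. Condition met.
  (d) The amount in controversy is $29,200, within the 75,000 dollars ceiling, so this disjunct is met. Condition met.
  → Not every requirement is met — no jurisdiction.
Courts with jurisdiction: the Morwick Court of Common Pleas — 1 in total.

1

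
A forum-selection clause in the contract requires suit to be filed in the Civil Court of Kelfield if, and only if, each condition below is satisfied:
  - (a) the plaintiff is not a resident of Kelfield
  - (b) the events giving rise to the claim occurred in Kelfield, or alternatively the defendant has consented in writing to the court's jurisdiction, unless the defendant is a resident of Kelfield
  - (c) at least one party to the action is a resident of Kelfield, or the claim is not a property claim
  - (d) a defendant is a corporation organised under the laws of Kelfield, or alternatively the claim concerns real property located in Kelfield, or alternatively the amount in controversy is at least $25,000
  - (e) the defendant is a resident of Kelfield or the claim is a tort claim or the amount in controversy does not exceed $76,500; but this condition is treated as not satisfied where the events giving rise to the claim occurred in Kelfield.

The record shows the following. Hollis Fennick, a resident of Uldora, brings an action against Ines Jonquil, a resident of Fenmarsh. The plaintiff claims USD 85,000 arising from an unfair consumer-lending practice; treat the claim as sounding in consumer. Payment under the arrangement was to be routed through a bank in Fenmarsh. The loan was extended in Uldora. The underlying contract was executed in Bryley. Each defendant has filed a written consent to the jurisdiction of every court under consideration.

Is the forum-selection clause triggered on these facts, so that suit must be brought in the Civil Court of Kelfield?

The Civil Court of Kelfield:
  (a) The plaintiff resides in Uldora, which is not Kelfield. Satisfied.
  (b) Every defendant has filed written consent, so one alternative holds. Satisfied.
  (c) The claim is a consumer claim, not a property claim, so this disjunct is met. Condition met.
  (d) The amount in controversy is 85,000 dollars, which meets the USD 25,000 floor, so one alternative holds. Satisfied.
  (e) The defendant resides in Fenmarsh, not Kelfield; the claim is a consumer claim, not a tort claim; the amount in controversy is $85,000, above the $76,500 ceiling — none of the alternatives is met. Not met.
  → The clause does not apply.

No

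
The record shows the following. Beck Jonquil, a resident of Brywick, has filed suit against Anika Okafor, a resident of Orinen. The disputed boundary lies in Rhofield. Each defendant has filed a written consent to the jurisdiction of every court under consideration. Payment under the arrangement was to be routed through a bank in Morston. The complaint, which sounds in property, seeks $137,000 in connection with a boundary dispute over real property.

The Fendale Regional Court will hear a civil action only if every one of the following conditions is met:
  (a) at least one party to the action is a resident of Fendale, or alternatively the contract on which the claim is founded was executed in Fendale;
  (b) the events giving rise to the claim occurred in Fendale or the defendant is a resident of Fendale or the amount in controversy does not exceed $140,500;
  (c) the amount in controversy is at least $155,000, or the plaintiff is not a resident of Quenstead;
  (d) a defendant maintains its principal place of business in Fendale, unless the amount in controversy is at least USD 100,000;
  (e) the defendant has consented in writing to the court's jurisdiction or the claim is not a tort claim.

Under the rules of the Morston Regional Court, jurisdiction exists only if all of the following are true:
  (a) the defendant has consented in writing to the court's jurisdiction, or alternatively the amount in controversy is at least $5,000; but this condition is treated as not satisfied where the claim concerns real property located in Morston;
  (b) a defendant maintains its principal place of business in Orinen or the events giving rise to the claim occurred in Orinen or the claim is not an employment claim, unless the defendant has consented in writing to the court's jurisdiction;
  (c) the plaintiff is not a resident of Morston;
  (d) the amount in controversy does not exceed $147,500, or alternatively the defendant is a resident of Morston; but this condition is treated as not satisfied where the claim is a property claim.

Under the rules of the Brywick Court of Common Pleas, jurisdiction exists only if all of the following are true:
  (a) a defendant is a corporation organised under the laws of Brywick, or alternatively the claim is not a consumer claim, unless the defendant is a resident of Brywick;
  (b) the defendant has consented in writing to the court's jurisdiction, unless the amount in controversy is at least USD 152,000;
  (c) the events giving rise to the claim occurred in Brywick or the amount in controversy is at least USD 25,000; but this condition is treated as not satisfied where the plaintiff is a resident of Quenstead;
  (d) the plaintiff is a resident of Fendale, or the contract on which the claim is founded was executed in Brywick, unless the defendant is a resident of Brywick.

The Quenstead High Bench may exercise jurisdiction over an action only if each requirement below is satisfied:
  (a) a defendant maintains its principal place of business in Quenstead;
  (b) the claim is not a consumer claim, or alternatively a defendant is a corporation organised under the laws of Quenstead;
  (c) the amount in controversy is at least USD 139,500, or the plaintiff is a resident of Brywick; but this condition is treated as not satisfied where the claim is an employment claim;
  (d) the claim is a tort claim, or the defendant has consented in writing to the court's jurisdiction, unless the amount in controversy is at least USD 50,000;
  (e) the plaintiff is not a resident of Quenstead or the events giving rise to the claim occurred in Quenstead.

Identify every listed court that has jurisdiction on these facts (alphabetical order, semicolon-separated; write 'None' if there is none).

The Fendale Regional Court:
  (a) No party resides in Fendale; no contract (and hence no place of execution) is alleged — every alternative fails. Not satisfied.
  (b) The amount in controversy is 137,000 dollars, within the USD 140,500 ceiling — that alternative is enough. Condition met.
  (c) The plaintiff resides in Brywick, which is not Quenstead, so one alternative holds. Condition met.
  (d) No defendant is a corporation. But the amount in controversy is $137,000, which meets the 100,000 dollars floor, and the 'unless' clause therefore excuses the requirement. Met.
  (e) Every defendant has filed written consent, so this disjunct is met. Condition met.
  → Not every requirement is met — no jurisdiction.
The Morston Regional Court:
  (a) Every defendant has filed written consent — that alternative is enough. The exception is not triggered, since the property lies in Rhofield, not Morston. Condition met.
  (b) The claim is a property claim, not an employment claim, so this disjunct is met. Met.
  (c) The plaintiff resides in Brywick, which is not Morston. Satisfied.
  (d) The amount in controversy is USD 137,000, within the USD 147,500 ceiling — that alternative is enough. But the carve-out bites: the claim is a property claim. Not met.
  → Not every requirement is met — no jurisdiction.
The Brywick Court of Common Pleas:
  (a) The claim is a property claim, not a consumer claim, so one alternative holds. Condition met.
  (b) Every defendant has filed written consent. Condition met.
  (c) The amount in controversy is 137,000 dollars, which meets the $25,000 floor, so this disjunct is met. The carve-out does not apply: the plaintiff resides in Brywick, not Quenstead. Met.
  (d) The plaintiff resides in Brywick, not Fendale; no contract (and hence no place of execution) is alleged — no alternative holds. Nor does the 'unless' clause help: the defendant resides in Orinen, not Brywick. Condition not met.
  → No jurisdiction.
The Quenstead High Bench:
  (a) No defendant is a corporation. Not met.
  (b) The claim is a property claim, not a consumer claim, which satisfies one of the alternatives. Condition met.
  (c) The plaintiff resides in Brywick, which satisfies one of the alternatives. And the carve-out is inapplicable — the claim is a property claim, not an employment claim. Met.
  (d) Every defendant has filed written consent, so one alternative holds. Met.
  (e) The plaintiff resides in Brywick, which is not Quenstead, so one alternative holds. Satisfied.
  → The court lacks jurisdiction.

None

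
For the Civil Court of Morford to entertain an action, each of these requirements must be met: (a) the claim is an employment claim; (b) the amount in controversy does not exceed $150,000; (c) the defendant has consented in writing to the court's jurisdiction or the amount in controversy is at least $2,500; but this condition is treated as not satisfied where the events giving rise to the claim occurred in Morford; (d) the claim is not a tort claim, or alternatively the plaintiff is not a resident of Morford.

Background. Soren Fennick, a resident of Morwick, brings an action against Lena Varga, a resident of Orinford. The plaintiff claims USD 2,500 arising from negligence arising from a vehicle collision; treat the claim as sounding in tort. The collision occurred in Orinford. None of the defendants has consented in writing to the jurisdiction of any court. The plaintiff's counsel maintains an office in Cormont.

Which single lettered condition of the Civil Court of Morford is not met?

(a)

The Civil Court of Morford:
  (a) The claim is a tort claim, not an employment claim. Not satisfied.
  (b) The amount in controversy is 2,500 dollars, within the 150,000 dollars ceiling. Met.
  (c) The amount in controversy is $2,500, which meets the $2,500 floor, so one alternative holds. The carve-out does not apply: the operative events occurred in Orinford, not Morford. Met.
  (d) The plaintiff resides in Morwick, which is not Morford, so one alternative holds. Met.
Only condition (a) fails.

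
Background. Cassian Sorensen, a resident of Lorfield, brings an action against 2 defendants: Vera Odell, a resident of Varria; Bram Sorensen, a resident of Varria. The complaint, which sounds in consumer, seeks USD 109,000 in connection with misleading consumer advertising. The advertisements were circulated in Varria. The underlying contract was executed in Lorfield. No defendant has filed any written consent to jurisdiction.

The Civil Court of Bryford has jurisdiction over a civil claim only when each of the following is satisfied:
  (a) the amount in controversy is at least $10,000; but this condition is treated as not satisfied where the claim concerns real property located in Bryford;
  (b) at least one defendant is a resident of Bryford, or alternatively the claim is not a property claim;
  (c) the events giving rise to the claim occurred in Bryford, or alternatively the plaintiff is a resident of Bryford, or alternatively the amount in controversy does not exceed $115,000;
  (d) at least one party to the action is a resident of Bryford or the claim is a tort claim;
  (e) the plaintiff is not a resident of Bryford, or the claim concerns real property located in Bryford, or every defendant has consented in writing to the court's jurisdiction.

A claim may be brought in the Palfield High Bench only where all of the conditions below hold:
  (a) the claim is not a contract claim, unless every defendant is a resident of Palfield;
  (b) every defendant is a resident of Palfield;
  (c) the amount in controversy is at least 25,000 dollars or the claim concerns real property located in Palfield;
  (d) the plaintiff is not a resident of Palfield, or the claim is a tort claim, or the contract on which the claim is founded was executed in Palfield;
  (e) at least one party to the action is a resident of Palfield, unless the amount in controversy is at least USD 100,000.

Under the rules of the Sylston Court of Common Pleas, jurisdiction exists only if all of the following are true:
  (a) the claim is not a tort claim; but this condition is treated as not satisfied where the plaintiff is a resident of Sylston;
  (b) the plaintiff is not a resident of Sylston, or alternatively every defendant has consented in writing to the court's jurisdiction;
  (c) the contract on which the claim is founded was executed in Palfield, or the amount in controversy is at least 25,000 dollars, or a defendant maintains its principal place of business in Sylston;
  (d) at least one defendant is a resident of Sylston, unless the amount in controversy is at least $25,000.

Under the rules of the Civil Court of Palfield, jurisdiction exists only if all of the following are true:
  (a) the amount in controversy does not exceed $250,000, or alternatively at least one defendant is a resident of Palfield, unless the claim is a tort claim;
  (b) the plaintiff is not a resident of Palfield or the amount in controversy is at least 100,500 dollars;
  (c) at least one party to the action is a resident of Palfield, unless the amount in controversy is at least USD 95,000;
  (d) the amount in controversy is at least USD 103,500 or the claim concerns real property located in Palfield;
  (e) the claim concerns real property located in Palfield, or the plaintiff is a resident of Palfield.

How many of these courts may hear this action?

1

The Civil Court of Bryford:
  (a) The amount in controversy is $109,000, which meets the USD 10,000 floor. The carve-out does not apply: the claim does not concern real property. Condition met.
  (b) The claim is a consumer claim, not a property claim — that alternative is enough. Satisfied.
  (c) The amount in controversy is 109,000 dollars, within the $115,000 ceiling, so one alternative holds. Satisfied.
  (d) No party resides in Bryford; the claim is a consumer claim, not a tort claim — every alternative fails. Not satisfied.
  (e) The plaintiff resides in Lorfield, which is not Bryford, so one alternative holds. Met.
  → The court lacks jurisdiction.
The Palfield High Bench:
  (a) The claim is a consumer claim, not a contract claim. Met.
  (b) The defendants reside as follows — Vera Odell in Varria, Bram Sorensen in Varria — not all in Palfield. Not satisfied.
  (c) The amount in controversy is 109,000 dollars, which meets the 25,000 dollars floor, which satisfies one of the alternatives. Condition met.
  (d) The plaintiff resides in Lorfield, which is not Palfield, so this disjunct is met. Met.
  (e) No party resides in Palfield. However, the amount in controversy is 109,000 dollars, which meets the USD 100,000 floor, so the 'unless' proviso supplies this condition. Condition met.
  → Not every requirement is met — no jurisdiction.
The Sylston Court of Common Pleas:
  (a) The claim is a consumer claim, not a tort claim. The exception is not triggered, since the plaintiff resides in Lorfield, not Sylston. Condition met.
  (b) The plaintiff resides in Lorfield, which is not Sylston, which satisfies one of the alternatives. Condition met.
  (c) The amount in controversy is 109,000 dollars, which meets the USD 25,000 floor, so this disjunct is met. Met.
  (d) No defendant resides in Sylston (they reside in Varria, Varria). But the amount in controversy is $109,000, which meets the $25,000 floor, and the 'unless' clause therefore excuses the requirement. Satisfied.
  → All conditions met; jurisdiction exists.
The Civil Court of Palfield:
  (a) The amount in controversy is 109,000 dollars, within the 250,000 dollars ceiling, so one alternative holds. Met.
  (b) The plaintiff resides in Lorfield, which is not Palfield, so this disjunct is met. Condition met.
  (c) No party resides in Palfield. But the amount in controversy is 109,000 dollars, which meets the 95,000 dollars floor, and the 'unless' clause therefore excuses the requirement. Met.
  (d) The amount in controversy is USD 109,000, which meets the 103,500 dollars floor, so one alternative holds. Satisfied.
  (e) The claim does not concern real property; the plaintiff resides in Lorfield, not Palfield — no alternative holds. Not satisfied.
  → At least one condition fails; no jurisdiction.
Courts with jurisdiction: the Sylston Court of Common Pleas — 1 in total.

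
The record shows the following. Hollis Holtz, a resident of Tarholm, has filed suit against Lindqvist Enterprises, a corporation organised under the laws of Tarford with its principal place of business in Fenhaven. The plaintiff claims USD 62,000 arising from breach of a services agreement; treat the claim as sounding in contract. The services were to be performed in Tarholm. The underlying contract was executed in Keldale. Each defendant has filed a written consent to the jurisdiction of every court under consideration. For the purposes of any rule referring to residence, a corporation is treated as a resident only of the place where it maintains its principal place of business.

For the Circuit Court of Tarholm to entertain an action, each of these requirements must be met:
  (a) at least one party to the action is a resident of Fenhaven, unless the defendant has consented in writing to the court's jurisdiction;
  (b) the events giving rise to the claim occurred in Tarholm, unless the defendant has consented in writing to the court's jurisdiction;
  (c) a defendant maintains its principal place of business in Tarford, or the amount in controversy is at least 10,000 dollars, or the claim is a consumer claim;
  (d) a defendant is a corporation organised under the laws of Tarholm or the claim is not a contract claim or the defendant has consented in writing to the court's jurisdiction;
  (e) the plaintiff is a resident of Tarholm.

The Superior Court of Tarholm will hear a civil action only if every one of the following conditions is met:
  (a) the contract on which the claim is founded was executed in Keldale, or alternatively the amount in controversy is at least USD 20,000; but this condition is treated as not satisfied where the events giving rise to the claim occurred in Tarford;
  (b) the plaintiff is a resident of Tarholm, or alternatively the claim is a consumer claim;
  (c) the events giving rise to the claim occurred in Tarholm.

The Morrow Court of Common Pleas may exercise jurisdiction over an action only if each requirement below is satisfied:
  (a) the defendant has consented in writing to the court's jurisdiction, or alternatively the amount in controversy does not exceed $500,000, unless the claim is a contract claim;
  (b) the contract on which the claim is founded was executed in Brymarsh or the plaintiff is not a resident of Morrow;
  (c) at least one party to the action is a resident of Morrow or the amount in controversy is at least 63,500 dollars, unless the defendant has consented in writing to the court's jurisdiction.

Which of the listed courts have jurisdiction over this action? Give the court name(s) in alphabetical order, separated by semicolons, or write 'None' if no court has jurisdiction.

the Circuit Court of Tarholm; the Morrow Court of Common Pleas; the Superior Court of Tarholm

The Circuit Court of Tarholm:
  (a) Lindqvist Enterprises resides in Fenhaven. Met.
  (b) The operative events occurred in Tarholm. Satisfied.
  (c) The amount in controversy is 62,000 dollars, which meets the $10,000 floor, so this disjunct is met. Met.
  (d) Every defendant has filed written consent, so this disjunct is met. Condition met.
  (e) The plaintiff resides in Tarholm. Condition met.
  → Jurisdiction lies.
The Superior Court of Tarholm:
  (a) The contract was executed in Keldale — that alternative is enough. The exception is not triggered, since the operative events occurred in Tarholm, not Tarford. Satisfied.
  (b) The plaintiff resides in Tarholm, so one alternative holds. Satisfied.
  (c) The operative events occurred in Tarholm. Condition met.
  → Every requirement is satisfied — jurisdiction.
The Morrow Court of Common Pleas:
  (a) Every defendant has filed written consent, which satisfies one of the alternatives. Condition met.
  (b) The plaintiff resides in Tarholm, which is not Morrow — that alternative is enough. Satisfied.
  (c) No party resides in Morrow; the amount in controversy is USD 62,000, below the $63,500 floor — none of the alternatives is met. However, every defendant has filed written consent, so the 'unless' proviso supplies this condition. Satisfied.
  → All conditions met; jurisdiction exists.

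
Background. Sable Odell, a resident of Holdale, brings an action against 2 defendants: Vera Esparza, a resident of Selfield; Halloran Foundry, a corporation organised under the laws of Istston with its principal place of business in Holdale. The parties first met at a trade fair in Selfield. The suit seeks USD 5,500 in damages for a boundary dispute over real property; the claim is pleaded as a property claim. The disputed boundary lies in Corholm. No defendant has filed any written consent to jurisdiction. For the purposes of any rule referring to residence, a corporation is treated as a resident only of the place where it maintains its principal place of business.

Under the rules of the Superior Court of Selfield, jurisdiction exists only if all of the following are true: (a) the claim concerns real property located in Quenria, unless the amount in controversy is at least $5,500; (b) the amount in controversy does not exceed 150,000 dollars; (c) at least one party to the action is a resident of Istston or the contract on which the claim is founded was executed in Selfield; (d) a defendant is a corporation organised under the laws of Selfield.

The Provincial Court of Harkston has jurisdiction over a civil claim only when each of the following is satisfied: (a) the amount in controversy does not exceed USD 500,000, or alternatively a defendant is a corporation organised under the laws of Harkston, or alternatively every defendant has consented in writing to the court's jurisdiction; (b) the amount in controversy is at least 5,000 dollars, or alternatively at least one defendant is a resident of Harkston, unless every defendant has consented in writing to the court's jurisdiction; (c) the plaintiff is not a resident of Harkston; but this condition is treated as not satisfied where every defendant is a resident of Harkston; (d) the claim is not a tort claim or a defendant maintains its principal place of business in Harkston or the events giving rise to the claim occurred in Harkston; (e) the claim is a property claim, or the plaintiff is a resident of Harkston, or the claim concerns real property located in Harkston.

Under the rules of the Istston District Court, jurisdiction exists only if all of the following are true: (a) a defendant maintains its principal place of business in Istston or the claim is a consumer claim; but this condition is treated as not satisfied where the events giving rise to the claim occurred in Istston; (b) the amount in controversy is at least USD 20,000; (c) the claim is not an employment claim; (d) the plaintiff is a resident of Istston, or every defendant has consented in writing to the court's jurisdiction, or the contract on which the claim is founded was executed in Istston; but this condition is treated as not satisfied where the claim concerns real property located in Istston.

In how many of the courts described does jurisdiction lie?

1

The Superior Court of Selfield:
  (a) The property lies in Corholm, not Quenria. However, the amount in controversy is USD 5,500, which meets the $5,500 floor, so the 'unless' proviso supplies this condition. Condition met.
  (b) The amount in controversy is 5,500 dollars, within the $150,000 ceiling. Met.
  (c) No party resides in Istston; no contract (and hence no place of execution) is alleged — every alternative fails. Condition not met.
  (d) The corporate defendant(s) are organised in Istston, not Selfield. Not met.
  → Not every requirement is met — no jurisdiction.
The Provincial Court of Harkston:
  (a) The amount in controversy is 5,500 dollars, within the $500,000 ceiling, so one alternative holds. Condition met.
  (b) The amount in controversy is USD 5,500, which meets the 5,000 dollars floor, which satisfies one of the alternatives. Satisfied.
  (c) The plaintiff resides in Holdale, which is not Harkston. The carve-out does not apply: the defendants reside as follows — Vera Esparza in Selfield, Halloran Foundry in Holdale — not all in Harkston. Satisfied.
  (d) The claim is a property claim, not a tort claim, so this disjunct is met. Condition met.
  (e) The claim is a property claim, so this disjunct is met. Met.
  → All conditions met; jurisdiction exists.
The Istston District Court:
  (a) The corporate defendant(s) have their principal place of business in Holdale, not Istston; the claim is a property claim, not a consumer claim — no alternative holds. Condition not met.
  (b) The amount in controversy is USD 5,500, below the $20,000 floor. Fails.
  (c) The claim is a property claim, not an employment claim. Met.
  (d) The plaintiff resides in Holdale, not Istston; no such written consent has been filed; no contract (and hence no place of execution) is alleged — every alternative fails. Fails.
  → At least one condition fails; no jurisdiction.
Courts with jurisdiction: the Provincial Court of Harkston — 1 in total.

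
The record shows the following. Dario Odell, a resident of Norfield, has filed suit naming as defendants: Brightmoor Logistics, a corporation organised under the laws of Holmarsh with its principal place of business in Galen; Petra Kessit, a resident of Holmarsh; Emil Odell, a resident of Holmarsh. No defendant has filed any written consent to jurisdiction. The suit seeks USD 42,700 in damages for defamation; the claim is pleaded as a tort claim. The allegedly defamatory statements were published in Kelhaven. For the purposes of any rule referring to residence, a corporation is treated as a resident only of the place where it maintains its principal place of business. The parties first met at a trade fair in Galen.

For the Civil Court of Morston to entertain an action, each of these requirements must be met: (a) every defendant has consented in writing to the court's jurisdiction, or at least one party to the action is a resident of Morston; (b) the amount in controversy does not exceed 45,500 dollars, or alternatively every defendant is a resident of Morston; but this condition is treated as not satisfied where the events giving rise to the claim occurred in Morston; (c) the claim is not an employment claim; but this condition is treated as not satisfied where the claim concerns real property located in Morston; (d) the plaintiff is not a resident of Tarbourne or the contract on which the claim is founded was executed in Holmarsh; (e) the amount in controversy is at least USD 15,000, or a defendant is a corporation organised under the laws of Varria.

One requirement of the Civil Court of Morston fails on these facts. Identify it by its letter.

(a)

The Civil Court of Morston:
  (a) No such written consent has been filed; no party resides in Morston — none of the alternatives is met. Not satisfied.
  (b) The amount in controversy is 42,700 dollars, within the $45,500 ceiling — that alternative is enough. The carve-out does not apply: the operative events occurred in Kelhaven, not Morston. Met.
  (c) The claim is a tort claim, not an employment claim. The carve-out does not apply: the claim does not concern real property. Met.
  (d) The plaintiff resides in Norfield, which is not Tarbourne, which satisfies one of the alternatives. Condition met.
  (e) The amount in controversy is 42,700 dollars, which meets the $15,000 floor, so this disjunct is met. Condition met.
Only condition (a) fails.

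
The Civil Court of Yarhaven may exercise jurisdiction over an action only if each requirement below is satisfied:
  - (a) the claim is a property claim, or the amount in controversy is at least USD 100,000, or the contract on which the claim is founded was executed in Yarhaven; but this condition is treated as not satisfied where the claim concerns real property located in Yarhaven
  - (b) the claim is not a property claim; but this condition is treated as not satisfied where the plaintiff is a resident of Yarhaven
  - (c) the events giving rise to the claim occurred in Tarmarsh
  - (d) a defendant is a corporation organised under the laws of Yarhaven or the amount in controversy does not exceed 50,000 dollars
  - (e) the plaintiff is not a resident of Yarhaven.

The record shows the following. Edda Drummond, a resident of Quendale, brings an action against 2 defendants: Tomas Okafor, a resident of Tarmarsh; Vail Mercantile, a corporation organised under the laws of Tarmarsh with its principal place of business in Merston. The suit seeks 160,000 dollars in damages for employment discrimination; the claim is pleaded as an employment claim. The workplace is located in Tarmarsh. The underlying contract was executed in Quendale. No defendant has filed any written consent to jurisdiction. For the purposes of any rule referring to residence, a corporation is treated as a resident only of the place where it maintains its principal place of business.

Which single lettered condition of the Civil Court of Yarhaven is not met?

(d)

The Civil Court of Yarhaven:
  (a) The amount in controversy is 160,000 dollars, which meets the 100,000 dollars floor, so one alternative holds. The carve-out does not apply: the claim does not concern real property. Condition met.
  (b) The claim is an employment claim, not a property claim. The carve-out does not apply: the plaintiff resides in Quendale, not Yarhaven. Condition met.
  (c) The operative events occurred in Tarmarsh. Satisfied.
  (d) The corporate defendant(s) are organised in Tarmarsh, not Yarhaven; the amount in controversy is 160,000 dollars, above the USD 50,000 ceiling — every alternative fails. Fails.
  (e) The plaintiff resides in Quendale, which is not Yarhaven. Condition met.
Only condition (d) fails.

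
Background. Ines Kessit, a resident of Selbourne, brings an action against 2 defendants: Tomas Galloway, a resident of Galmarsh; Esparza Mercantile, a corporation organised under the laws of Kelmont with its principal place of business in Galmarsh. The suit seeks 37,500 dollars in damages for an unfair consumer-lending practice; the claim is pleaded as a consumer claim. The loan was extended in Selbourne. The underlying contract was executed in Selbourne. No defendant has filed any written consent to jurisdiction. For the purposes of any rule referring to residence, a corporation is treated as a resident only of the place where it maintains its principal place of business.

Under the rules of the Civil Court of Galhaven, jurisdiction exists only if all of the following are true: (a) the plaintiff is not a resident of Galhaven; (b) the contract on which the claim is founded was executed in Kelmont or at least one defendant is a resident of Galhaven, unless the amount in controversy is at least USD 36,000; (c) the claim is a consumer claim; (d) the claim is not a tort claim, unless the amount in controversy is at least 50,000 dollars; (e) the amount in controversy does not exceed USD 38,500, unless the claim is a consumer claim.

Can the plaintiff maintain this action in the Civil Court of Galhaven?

Yes

The Civil Court of Galhaven:
  (a) The plaintiff resides in Selbourne, which is not Galhaven. Condition met.
  (b) The contract was executed in Selbourne, not Kelmont; no defendant resides in Galhaven (they reside in Galmarsh, Galmarsh) — no alternative holds. However, the amount in controversy is 37,500 dollars, which meets the $36,000 floor, so the 'unless' proviso supplies this condition. Met.
  (c) The claim is a consumer claim. Satisfied.
  (d) The claim is a consumer claim, not a tort claim. Met.
  (e) The amount in controversy is $37,500, within the $38,500 ceiling. Satisfied.
  → Jurisdiction lies.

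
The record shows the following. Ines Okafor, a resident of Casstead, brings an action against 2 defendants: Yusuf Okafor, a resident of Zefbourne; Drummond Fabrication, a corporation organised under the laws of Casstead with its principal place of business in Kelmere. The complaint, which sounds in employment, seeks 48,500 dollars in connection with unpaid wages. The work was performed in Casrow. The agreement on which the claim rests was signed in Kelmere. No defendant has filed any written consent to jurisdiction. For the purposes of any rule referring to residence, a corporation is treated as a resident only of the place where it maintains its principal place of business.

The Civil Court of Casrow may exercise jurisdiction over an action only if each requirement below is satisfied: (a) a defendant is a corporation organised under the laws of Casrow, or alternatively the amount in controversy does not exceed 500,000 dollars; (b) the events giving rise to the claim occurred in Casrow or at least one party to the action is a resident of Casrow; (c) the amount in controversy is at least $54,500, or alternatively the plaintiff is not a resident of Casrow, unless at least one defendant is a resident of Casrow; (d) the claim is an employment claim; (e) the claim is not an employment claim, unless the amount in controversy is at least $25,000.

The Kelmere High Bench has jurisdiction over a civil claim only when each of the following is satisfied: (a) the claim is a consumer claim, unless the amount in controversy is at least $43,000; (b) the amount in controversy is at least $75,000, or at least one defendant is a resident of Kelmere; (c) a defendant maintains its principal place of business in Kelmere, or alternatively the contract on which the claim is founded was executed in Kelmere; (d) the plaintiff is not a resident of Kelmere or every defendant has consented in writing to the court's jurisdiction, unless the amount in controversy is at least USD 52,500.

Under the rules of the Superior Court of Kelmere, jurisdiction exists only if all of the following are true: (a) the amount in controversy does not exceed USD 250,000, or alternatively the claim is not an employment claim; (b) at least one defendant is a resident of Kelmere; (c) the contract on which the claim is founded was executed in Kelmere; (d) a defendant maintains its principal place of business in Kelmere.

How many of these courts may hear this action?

3

The Civil Court of Casrow:
  (a) The amount in controversy is $48,500, within the 500,000 dollars ceiling — that alternative is enough. Condition met.
  (b) The operative events occurred in Casrow, which satisfies one of the alternatives. Satisfied.
  (c) The plaintiff resides in Casstead, which is not Casrow — that alternative is enough. Met.
  (d) The claim is an employment claim. Satisfied.
  (e) The claim is an employment claim. The proviso rescues it, though: the amount in controversy is $48,500, which meets the 25,000 dollars floor. Satisfied.
  → Every requirement is satisfied — jurisdiction.
The Kelmere High Bench:
  (a) The claim is an employment claim, not a consumer claim. The proviso rescues it, though: the amount in controversy is $48,500, which meets the $43,000 floor. Satisfied.
  (b) Drummond Fabrication resides in Kelmere, which satisfies one of the alternatives. Condition met.
  (c) Drummond Fabrication has its principal place of business in Kelmere — that alternative is enough. Met.
  (d) The plaintiff resides in Casstead, which is not Kelmere, which satisfies one of the alternatives. Satisfied.
  → Every requirement is satisfied — jurisdiction.
The Superior Court of Kelmere:
  (a) The amount in controversy is 48,500 dollars, within the USD 250,000 ceiling — that alternative is enough. Met.
  (b) Drummond Fabrication resides in Kelmere. Condition met.
  (c) The contract was executed in Kelmere. Satisfied.
  (d) Drummond Fabrication has its principal place of business in Kelmere. Met.
  → Every requirement is satisfied — jurisdiction.
Courts with jurisdiction: the Civil Court of Casrow, the Kelmere High Bench, the Superior Court of Kelmere — 3 in total.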